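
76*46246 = 3514696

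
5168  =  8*646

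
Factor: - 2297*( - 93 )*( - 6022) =- 1286425662 = - 2^1*3^1*31^1 * 2297^1*3011^1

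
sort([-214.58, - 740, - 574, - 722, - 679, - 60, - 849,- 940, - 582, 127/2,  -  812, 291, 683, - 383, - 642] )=[ - 940, - 849, - 812,-740, - 722, - 679, - 642, - 582, - 574, - 383, - 214.58,-60, 127/2,291, 683 ] 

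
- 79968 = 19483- 99451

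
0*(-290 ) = 0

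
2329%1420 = 909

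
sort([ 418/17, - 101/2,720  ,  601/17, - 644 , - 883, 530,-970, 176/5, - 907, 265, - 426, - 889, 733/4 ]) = [ - 970, - 907, - 889,-883, - 644, - 426,  -  101/2, 418/17,176/5,601/17 , 733/4, 265, 530,720]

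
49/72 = 49/72  =  0.68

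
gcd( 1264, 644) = 4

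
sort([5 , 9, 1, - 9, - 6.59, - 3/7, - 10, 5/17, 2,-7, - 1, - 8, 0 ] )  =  [  -  10, - 9 , - 8,-7, - 6.59, - 1, - 3/7, 0 , 5/17,1, 2, 5,9 ]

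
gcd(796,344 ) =4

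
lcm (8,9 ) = 72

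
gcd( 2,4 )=2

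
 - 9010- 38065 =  - 47075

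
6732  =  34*198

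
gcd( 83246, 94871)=1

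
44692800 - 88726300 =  - 44033500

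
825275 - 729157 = 96118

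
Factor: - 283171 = - 7^2*5779^1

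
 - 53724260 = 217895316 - 271619576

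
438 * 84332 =36937416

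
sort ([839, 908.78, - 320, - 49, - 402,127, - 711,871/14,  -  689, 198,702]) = [ - 711,  -  689, - 402, - 320,-49,871/14,  127, 198  ,  702,839 , 908.78] 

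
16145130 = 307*52590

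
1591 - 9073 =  - 7482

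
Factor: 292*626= 2^3*73^1 * 313^1=182792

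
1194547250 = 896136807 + 298410443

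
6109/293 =20 +249/293 = 20.85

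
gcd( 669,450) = 3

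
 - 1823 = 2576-4399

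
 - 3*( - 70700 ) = 212100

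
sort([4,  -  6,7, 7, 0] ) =[ - 6,0, 4, 7, 7 ]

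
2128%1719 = 409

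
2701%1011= 679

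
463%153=4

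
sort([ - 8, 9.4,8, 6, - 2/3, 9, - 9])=[ -9, - 8 , - 2/3, 6, 8, 9,9.4]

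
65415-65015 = 400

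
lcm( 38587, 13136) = 617392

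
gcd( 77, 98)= 7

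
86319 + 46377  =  132696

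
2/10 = 1/5 =0.20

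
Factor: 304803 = 3^4*53^1*71^1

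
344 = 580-236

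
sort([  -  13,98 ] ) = [ - 13,98] 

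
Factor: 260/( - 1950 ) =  - 2/15 = - 2^1*3^( - 1 )*5^ ( - 1 ) 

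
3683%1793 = 97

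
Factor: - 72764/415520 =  - 2^ ( - 3 ) * 5^( - 1 )*7^(-2 )*53^ (  -  1 )*18191^1 = - 18191/103880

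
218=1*218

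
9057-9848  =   - 791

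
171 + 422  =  593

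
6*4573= 27438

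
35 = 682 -647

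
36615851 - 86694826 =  - 50078975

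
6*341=2046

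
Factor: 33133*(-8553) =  - 283386549 =- 3^1*17^1*1949^1*2851^1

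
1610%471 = 197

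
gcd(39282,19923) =3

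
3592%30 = 22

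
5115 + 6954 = 12069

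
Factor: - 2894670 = -2^1* 3^3*5^1 * 71^1*151^1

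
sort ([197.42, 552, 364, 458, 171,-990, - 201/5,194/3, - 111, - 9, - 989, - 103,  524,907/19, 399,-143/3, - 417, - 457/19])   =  [ - 990,-989, - 417, - 111, - 103, - 143/3,-201/5, - 457/19,-9, 907/19,194/3, 171 , 197.42, 364,399 , 458,524,  552] 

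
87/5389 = 87/5389 =0.02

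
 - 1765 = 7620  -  9385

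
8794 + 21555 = 30349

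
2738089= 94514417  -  91776328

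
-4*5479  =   - 21916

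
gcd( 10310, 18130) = 10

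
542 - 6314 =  - 5772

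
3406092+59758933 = 63165025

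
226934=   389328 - 162394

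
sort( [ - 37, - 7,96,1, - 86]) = [ - 86,-37, - 7,1,96] 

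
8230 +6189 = 14419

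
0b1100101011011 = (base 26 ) 9FH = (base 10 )6491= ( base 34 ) 5KV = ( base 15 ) 1DCB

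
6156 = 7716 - 1560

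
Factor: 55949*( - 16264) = -2^3 * 19^1*107^1*55949^1 = -909954536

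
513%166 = 15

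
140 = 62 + 78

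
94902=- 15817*( - 6)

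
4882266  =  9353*522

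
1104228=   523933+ 580295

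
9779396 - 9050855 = 728541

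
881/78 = 881/78 = 11.29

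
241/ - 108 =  - 241/108  =  - 2.23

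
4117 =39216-35099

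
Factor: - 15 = -3^1*5^1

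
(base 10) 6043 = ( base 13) 299B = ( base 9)8254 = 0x179b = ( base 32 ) 5sr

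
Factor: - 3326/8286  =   -3^( -1) * 1381^(- 1)*1663^1 = - 1663/4143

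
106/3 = 35 + 1/3 = 35.33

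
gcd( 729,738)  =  9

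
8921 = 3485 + 5436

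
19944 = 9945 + 9999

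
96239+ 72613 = 168852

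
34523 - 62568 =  - 28045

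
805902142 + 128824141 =934726283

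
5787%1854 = 225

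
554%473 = 81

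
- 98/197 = - 1 + 99/197 = - 0.50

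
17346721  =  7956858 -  - 9389863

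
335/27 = 12 + 11/27 = 12.41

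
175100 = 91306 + 83794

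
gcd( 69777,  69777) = 69777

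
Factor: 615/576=2^(- 6)*3^( - 1)*5^1*41^1 = 205/192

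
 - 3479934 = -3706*939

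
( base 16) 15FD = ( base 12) 3311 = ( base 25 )904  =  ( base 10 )5629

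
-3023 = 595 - 3618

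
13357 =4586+8771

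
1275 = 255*5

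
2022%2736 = 2022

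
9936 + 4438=14374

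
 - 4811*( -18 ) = 86598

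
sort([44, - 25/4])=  [ - 25/4,44 ]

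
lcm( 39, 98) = 3822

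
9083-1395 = 7688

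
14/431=14/431  =  0.03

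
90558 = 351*258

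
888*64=56832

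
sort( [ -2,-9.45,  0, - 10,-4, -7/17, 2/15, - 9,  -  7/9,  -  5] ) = [- 10,  -  9.45, - 9, - 5, - 4, - 2,-7/9,-7/17, 0, 2/15] 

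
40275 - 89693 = - 49418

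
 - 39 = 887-926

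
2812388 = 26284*107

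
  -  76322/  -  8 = 9540 + 1/4 = 9540.25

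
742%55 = 27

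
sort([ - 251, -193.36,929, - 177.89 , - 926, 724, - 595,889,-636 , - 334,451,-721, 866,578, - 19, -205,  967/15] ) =[ - 926, -721, - 636, - 595 , - 334, - 251, - 205, - 193.36, - 177.89 , - 19,967/15,451,578,724,866,889,929 ]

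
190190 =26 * 7315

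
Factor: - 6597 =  - 3^2*733^1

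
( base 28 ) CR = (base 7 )1026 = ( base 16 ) 16B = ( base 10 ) 363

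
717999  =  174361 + 543638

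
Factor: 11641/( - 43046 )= - 2^( - 1 ) * 7^1 * 1663^1*21523^( - 1)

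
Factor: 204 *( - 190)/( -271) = 2^3*3^1*5^1*17^1*19^1*271^( - 1) = 38760/271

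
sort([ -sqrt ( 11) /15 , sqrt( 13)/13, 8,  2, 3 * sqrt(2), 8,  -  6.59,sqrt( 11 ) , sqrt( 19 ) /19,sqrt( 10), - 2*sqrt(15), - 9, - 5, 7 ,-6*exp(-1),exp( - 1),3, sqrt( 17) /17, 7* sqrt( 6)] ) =[-9, - 2*sqrt( 15) ,-6.59, - 5,-6 *exp(  -  1), - sqrt( 11)/15, sqrt( 19)/19, sqrt(17)/17,sqrt(13 )/13, exp( -1 ), 2, 3 , sqrt(10), sqrt( 11),3  *sqrt(2),7,8, 8, 7*sqrt(6)]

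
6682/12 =3341/6 =556.83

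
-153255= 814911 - 968166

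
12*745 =8940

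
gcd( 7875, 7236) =9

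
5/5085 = 1/1017 = 0.00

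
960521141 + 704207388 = 1664728529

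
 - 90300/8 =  - 22575/2 =- 11287.50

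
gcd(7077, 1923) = 3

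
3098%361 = 210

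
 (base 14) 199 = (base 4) 11023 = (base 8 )513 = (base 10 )331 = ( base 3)110021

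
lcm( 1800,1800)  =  1800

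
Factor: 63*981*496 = 2^4  *3^4*7^1*31^1*109^1 = 30654288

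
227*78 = 17706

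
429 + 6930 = 7359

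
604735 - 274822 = 329913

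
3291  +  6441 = 9732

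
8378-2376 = 6002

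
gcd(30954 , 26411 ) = 77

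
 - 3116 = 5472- 8588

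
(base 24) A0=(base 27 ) 8o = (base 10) 240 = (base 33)79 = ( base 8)360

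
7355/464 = 15 + 395/464 = 15.85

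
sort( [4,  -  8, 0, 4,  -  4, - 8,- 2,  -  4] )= [-8 , - 8 ,-4, - 4, -2, 0, 4 , 4 ]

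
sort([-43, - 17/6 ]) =[ - 43, - 17/6]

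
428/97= 4+40/97 = 4.41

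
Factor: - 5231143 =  - 23^1*79^1*2879^1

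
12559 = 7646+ 4913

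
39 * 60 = 2340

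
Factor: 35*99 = 3465 = 3^2 * 5^1 *7^1 * 11^1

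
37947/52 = 729 + 3/4 =729.75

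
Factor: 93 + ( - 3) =2^1*3^2*5^1 = 90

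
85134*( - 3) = -255402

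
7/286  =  7/286 = 0.02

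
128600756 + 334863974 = 463464730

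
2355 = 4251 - 1896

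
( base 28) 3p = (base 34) 37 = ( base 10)109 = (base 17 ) 67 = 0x6D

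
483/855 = 161/285 = 0.56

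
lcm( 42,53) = 2226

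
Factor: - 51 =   -  3^1*17^1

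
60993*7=426951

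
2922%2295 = 627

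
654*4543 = 2971122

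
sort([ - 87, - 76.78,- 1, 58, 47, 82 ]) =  [ - 87,- 76.78, - 1,47, 58,82 ]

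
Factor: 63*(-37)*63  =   - 146853 = -3^4*7^2*37^1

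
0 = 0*3529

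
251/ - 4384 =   -  1 + 4133/4384 = - 0.06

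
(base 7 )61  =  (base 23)1K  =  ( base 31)1c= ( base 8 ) 53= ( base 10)43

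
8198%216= 206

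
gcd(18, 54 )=18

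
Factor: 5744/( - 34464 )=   -  1/6 = - 2^(  -  1)*3^( - 1)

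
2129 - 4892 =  - 2763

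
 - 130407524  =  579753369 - 710160893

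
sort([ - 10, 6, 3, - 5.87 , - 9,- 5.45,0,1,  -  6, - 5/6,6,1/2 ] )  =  [  -  10, -9, - 6, - 5.87, - 5.45,-5/6, 0 , 1/2, 1,3,  6,6 ] 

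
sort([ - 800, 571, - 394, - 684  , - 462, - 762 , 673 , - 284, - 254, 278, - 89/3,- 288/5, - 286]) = [ - 800, - 762,  -  684, - 462,  -  394, - 286, - 284, - 254,-288/5, - 89/3, 278, 571,673 ]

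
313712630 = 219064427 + 94648203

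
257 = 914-657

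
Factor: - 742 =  - 2^1 * 7^1*53^1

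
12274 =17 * 722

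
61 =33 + 28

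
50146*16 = 802336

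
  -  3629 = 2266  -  5895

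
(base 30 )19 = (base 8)47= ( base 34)15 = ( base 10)39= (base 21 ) 1I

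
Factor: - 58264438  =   - 2^1 *31^1*939749^1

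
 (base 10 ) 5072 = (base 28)6d4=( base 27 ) 6PN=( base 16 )13D0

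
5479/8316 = 5479/8316 = 0.66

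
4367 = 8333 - 3966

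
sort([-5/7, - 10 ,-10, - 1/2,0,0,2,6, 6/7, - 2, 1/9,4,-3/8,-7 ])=[ - 10, - 10 ,-7 ,  -  2,-5/7, - 1/2,-3/8 , 0, 0, 1/9,  6/7 , 2,  4 , 6] 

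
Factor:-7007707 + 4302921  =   - 2704786 = - 2^1*7^1*43^1 * 4493^1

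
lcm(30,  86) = 1290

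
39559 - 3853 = 35706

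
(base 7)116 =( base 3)2022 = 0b111110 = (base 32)1u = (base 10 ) 62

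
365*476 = 173740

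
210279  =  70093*3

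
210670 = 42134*5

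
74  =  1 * 74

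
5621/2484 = 5621/2484  =  2.26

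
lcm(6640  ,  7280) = 604240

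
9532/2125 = 9532/2125 = 4.49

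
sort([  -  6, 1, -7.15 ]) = [ - 7.15, -6 , 1 ] 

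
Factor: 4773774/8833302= 3^( - 1)*17^( - 1 )*43^1*18503^1*28867^(  -  1) =795629/1472217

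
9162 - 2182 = 6980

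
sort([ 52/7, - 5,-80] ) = [ - 80, - 5,52/7]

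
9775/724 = 13+363/724 = 13.50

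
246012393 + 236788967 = 482801360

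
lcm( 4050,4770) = 214650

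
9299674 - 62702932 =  - 53403258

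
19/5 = 19/5 = 3.80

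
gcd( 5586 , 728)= 14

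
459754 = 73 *6298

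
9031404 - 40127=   8991277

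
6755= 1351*5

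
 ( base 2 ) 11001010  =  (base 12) 14A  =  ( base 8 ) 312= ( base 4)3022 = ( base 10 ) 202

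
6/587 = 6/587 = 0.01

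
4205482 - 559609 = 3645873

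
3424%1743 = 1681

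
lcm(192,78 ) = 2496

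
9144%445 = 244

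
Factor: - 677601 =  - 3^2*75289^1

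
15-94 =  - 79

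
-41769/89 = - 41769/89 = -469.31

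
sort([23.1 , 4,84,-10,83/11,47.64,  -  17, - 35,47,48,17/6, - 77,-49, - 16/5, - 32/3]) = [ - 77, - 49,-35, - 17, - 32/3,  -  10,-16/5 , 17/6 , 4, 83/11,23.1 , 47, 47.64,48,84] 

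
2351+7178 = 9529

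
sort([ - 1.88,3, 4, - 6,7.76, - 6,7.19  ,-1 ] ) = [ - 6, - 6, - 1.88, -1,  3,4,7.19,  7.76] 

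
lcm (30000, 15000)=30000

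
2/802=1/401 = 0.00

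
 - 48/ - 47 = 1 + 1/47 = 1.02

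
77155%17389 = 7599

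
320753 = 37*8669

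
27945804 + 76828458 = 104774262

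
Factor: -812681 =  - 812681^1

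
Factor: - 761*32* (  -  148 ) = 3604096  =  2^7*37^1*761^1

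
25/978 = 25/978=0.03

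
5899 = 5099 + 800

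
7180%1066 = 784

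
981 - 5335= - 4354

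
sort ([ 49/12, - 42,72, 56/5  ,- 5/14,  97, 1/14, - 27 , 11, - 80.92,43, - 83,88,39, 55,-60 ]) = [ - 83, - 80.92 ,-60, - 42,  -  27, - 5/14,1/14, 49/12, 11,  56/5,39 , 43,  55, 72, 88,97] 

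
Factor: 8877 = 3^1 * 11^1*269^1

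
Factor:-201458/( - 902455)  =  2^1*5^( - 1)*263^1*383^1 *180491^( - 1)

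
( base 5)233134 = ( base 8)20540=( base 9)12643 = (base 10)8544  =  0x2160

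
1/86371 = 1/86371 =0.00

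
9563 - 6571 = 2992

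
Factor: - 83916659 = - 31^1*2706989^1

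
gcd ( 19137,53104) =1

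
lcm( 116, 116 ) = 116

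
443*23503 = 10411829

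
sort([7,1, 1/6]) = [1/6,1,7]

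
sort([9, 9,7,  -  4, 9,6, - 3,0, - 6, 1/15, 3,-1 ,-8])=[ - 8, - 6, - 4 , - 3, - 1, 0,1/15,3, 6, 7, 9, 9, 9 ]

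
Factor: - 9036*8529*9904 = -2^6*3^3* 251^1*619^1*2843^1  =  - 763281907776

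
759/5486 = 759/5486 = 0.14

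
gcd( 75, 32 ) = 1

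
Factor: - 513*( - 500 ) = 2^2*3^3*5^3*19^1=256500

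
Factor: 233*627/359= 146091/359=3^1*11^1*19^1* 233^1*359^(  -  1 )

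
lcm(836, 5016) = 5016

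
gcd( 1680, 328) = 8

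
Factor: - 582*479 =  - 278778 = - 2^1*3^1*97^1*479^1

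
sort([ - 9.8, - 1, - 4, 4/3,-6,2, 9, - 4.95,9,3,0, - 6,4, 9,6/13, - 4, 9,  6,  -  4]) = [ - 9.8, - 6, - 6, - 4.95, - 4, - 4,-4, - 1,0 , 6/13,4/3,2,3,4, 6,9,9,9, 9]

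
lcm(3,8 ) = 24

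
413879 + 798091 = 1211970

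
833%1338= 833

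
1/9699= 1/9699 =0.00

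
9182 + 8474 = 17656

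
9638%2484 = 2186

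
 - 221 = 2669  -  2890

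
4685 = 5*937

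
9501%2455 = 2136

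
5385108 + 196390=5581498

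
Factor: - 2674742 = -2^1*7^1*31^1*6163^1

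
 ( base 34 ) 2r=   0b1011111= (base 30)35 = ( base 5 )340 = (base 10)95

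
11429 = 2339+9090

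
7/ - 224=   -  1 + 31/32 = - 0.03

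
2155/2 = 1077 +1/2 = 1077.50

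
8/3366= 4/1683= 0.00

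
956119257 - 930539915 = 25579342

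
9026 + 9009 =18035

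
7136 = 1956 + 5180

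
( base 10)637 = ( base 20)1bh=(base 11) 52a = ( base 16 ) 27d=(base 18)1H7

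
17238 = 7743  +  9495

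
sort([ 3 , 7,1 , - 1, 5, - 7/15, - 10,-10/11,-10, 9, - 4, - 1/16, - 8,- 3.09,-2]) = [ - 10, - 10, - 8,-4, - 3.09, - 2, - 1, - 10/11, -7/15 , - 1/16, 1,  3,5, 7,9]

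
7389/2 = 7389/2 =3694.50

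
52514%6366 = 1586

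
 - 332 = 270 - 602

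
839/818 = 1+21/818 = 1.03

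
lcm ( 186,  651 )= 1302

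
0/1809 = 0 = 0.00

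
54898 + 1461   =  56359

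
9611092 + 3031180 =12642272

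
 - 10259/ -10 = 1025+9/10 = 1025.90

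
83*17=1411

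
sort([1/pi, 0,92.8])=[ 0,  1/pi,92.8 ]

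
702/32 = 21 + 15/16 = 21.94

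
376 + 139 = 515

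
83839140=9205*9108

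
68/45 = 68/45 = 1.51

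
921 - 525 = 396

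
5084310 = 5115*994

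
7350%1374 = 480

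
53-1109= -1056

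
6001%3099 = 2902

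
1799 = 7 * 257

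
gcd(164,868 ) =4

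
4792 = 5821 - 1029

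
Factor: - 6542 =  - 2^1 * 3271^1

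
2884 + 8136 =11020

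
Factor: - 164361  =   - 3^1*54787^1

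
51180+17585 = 68765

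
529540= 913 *580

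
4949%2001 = 947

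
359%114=17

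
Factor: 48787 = 48787^1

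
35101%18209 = 16892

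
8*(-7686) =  - 61488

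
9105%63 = 33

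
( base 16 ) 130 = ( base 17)10f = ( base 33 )97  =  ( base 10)304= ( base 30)a4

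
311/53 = 5+46/53 = 5.87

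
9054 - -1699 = 10753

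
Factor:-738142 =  - 2^1*369071^1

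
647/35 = 647/35=18.49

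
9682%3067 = 481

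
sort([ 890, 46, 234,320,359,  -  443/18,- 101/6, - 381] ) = [ - 381,  -  443/18,-101/6, 46,234,320, 359,890 ]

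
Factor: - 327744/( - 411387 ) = 2^6*3^1 * 241^ ( - 1)= 192/241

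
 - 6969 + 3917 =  - 3052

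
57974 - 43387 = 14587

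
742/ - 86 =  -371/43=- 8.63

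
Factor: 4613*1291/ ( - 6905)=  - 5955383/6905 = - 5^( - 1) *7^1*659^1*1291^1*1381^( - 1)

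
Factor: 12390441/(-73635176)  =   - 2^( - 3) * 3^1* 7^1* 29^( - 1 )*503^ ( - 1 )*631^ (-1 )*590021^1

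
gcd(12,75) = 3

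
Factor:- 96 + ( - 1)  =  -97 = - 97^1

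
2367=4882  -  2515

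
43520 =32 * 1360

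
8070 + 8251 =16321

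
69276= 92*753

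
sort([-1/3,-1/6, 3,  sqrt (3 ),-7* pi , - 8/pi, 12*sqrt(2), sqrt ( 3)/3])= [ -7*pi,  -  8/pi,-1/3, - 1/6,sqrt ( 3) /3,  sqrt(3),  3,12 * sqrt(2 )] 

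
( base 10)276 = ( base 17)G4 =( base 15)136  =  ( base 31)8S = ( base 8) 424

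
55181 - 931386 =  - 876205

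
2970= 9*330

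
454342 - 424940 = 29402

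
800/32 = 25 = 25.00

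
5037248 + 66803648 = 71840896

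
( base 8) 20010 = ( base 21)ica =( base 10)8200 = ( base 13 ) 396a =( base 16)2008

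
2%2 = 0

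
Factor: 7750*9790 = 75872500  =  2^2*5^4 * 11^1*31^1*89^1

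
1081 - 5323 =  - 4242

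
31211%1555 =111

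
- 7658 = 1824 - 9482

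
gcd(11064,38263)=461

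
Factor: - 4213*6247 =  -  26318611 = - 11^1*383^1*6247^1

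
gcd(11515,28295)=5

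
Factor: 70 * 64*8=35840= 2^10* 5^1*7^1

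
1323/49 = 27 =27.00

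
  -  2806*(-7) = 19642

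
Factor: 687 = 3^1*229^1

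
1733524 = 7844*221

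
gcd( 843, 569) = 1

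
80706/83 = 972 + 30/83 = 972.36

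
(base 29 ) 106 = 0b1101001111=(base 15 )3b7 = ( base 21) 1j7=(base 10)847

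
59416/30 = 29708/15 = 1980.53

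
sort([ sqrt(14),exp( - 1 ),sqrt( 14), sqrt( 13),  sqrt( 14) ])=[exp( -1),sqrt( 13), sqrt(14), sqrt(14),sqrt(14) ]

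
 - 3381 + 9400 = 6019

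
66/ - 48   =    -  11/8 = - 1.38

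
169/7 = 169/7 = 24.14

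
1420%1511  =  1420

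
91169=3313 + 87856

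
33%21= 12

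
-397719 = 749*( - 531 ) 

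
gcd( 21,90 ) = 3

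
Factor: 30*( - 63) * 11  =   - 2^1* 3^3 *5^1*7^1*11^1 =-  20790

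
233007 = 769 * 303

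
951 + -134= 817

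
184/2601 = 184/2601 = 0.07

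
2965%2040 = 925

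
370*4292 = 1588040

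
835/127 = 6 + 73/127  =  6.57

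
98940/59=98940/59= 1676.95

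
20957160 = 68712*305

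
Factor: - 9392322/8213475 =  -3130774/2737825 = - 2^1*5^( - 2)*97^( - 1)*257^1*1129^( - 1 ) *6091^1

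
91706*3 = 275118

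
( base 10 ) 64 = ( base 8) 100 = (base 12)54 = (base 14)48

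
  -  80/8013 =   -  80/8013 = - 0.01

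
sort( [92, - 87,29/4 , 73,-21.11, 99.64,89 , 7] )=[  -  87, - 21.11, 7, 29/4, 73,  89 , 92, 99.64]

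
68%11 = 2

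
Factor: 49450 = 2^1*5^2*23^1 * 43^1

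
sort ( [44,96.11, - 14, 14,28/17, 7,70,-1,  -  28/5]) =[ - 14, - 28/5 ,-1,28/17,7, 14,44 , 70,96.11]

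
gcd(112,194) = 2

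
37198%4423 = 1814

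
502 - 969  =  -467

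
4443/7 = 4443/7 = 634.71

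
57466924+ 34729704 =92196628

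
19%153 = 19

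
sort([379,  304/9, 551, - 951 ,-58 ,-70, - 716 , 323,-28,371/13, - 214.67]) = [- 951, - 716,  -  214.67, - 70,-58,-28, 371/13, 304/9, 323, 379,551]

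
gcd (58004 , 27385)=1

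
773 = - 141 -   -  914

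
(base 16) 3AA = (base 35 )QS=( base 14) 4B0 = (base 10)938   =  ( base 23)1HI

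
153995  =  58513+95482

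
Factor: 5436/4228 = 3^2*7^( - 1 ) = 9/7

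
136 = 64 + 72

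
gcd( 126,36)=18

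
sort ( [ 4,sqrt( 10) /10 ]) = [ sqrt(10) /10,  4]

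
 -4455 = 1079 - 5534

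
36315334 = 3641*9974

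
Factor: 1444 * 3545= 2^2*5^1*19^2*709^1 = 5118980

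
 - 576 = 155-731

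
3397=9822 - 6425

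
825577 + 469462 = 1295039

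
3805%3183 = 622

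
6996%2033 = 897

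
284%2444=284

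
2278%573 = 559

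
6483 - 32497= -26014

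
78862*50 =3943100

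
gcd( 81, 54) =27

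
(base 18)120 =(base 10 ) 360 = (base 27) D9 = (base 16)168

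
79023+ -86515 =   -  7492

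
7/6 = 1 + 1/6 = 1.17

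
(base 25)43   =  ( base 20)53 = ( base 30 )3d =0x67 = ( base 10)103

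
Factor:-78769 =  - 227^1*347^1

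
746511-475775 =270736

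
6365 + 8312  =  14677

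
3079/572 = 3079/572 = 5.38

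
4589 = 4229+360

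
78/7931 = 78/7931= 0.01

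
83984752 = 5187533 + 78797219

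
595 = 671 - 76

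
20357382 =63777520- 43420138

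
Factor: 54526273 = 54526273^1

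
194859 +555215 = 750074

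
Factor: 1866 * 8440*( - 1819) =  - 2^4*3^1*5^1*17^1*107^1*211^1*311^1=-  28647503760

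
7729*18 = 139122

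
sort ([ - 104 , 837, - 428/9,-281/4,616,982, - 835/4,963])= [ - 835/4, - 104, - 281/4, - 428/9, 616,837,963,982]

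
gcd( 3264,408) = 408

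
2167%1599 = 568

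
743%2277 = 743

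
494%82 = 2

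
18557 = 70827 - 52270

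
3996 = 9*444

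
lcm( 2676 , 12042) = 24084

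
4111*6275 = 25796525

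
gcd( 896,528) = 16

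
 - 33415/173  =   - 33415/173= -193.15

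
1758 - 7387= - 5629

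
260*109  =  28340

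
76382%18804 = 1166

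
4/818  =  2/409 = 0.00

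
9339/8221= 9339/8221 = 1.14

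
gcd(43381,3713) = 47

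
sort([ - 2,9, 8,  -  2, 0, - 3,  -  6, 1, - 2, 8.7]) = [ - 6, - 3, - 2,  -  2,-2,0, 1, 8 , 8.7, 9 ] 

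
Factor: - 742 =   -  2^1*7^1*53^1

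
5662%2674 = 314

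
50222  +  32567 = 82789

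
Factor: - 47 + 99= 2^2*13^1 = 52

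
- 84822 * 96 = -8142912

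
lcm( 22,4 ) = 44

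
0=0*898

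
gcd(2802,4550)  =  2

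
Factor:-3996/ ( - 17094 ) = 18/77 = 2^1*3^2*7^( - 1)*11^(- 1 )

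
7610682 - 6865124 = 745558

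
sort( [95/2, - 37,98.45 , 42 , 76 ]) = [ - 37,42, 95/2,76, 98.45]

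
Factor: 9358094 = 2^1* 31^1*149^1*1013^1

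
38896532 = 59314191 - 20417659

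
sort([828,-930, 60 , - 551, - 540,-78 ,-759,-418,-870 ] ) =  [-930,-870, - 759, - 551,-540, - 418,-78, 60,828]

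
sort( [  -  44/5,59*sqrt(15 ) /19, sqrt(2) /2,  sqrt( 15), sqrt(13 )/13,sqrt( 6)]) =[-44/5,sqrt(13)/13,sqrt( 2)/2, sqrt(6 ),sqrt (15),59*sqrt ( 15 ) /19] 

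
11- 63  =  -52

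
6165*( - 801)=- 4938165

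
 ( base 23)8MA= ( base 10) 4748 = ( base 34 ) 43m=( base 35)3un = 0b1001010001100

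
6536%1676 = 1508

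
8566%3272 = 2022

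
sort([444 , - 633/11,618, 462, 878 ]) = [ - 633/11, 444,462, 618, 878]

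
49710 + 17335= 67045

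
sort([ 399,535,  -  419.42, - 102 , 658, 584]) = [  -  419.42, - 102, 399,535 , 584, 658]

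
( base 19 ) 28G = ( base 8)1572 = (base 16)37a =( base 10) 890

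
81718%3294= 2662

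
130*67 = 8710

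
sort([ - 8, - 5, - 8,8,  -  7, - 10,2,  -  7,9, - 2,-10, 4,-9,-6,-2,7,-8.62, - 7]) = [-10,-10, - 9,  -  8.62,-8,-8,-7,-7, - 7,-6,-5, - 2, - 2,2,4,7,8, 9]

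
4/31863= 4/31863 = 0.00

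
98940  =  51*1940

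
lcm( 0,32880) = 0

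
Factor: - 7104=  - 2^6*3^1*37^1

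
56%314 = 56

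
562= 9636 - 9074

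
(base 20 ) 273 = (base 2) 1110101111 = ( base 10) 943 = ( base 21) 22j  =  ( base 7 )2515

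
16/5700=4/1425 = 0.00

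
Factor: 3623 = 3623^1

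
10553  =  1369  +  9184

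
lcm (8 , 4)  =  8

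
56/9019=56/9019=0.01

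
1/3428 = 1/3428 = 0.00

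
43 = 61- 18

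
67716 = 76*891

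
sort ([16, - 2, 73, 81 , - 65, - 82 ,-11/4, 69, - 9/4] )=[ - 82,- 65 , - 11/4 , - 9/4, - 2,16,69, 73 , 81 ] 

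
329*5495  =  1807855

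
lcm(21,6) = 42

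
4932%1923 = 1086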